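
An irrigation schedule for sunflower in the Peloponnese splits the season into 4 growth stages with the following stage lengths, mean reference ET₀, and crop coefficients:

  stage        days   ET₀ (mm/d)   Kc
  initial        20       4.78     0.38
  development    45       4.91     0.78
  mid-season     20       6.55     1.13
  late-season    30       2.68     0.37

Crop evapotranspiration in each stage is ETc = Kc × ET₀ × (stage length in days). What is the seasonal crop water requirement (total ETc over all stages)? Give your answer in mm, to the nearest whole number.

386 mm

initial: 0.38 × 4.78 × 20 = 36.33 mm
development: 0.78 × 4.91 × 45 = 172.34 mm
mid-season: 1.13 × 6.55 × 20 = 148.03 mm
late-season: 0.37 × 2.68 × 30 = 29.75 mm
Seasonal total = 386.45 mm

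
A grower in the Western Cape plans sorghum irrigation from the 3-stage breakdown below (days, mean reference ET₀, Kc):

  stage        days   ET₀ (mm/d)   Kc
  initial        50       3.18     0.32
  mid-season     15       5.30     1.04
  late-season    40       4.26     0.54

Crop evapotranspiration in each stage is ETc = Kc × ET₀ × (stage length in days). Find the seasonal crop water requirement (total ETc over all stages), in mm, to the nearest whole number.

226 mm

initial: 0.32 × 3.18 × 50 = 50.88 mm
mid-season: 1.04 × 5.30 × 15 = 82.68 mm
late-season: 0.54 × 4.26 × 40 = 92.02 mm
Seasonal total = 225.58 mm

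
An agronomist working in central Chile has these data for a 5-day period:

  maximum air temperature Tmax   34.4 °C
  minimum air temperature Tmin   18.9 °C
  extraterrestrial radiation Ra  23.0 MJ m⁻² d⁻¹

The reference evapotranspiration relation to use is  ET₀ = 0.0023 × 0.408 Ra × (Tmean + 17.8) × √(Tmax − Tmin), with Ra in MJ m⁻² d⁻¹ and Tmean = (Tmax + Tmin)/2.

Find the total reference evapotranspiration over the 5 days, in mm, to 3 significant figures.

18.9 mm

Tmean = (34.4 + 18.9)/2 = 26.65 °C
0.408 Ra = 0.408 × 23.0 = 9.3840 mm/d equivalent
ET₀ = 0.0023 × 9.3840 × (26.65 + 17.8) × √15.5 = 0.0023 × 9.3840 × 44.45 × 3.9370 = 3.7771 mm/d
Over 5 days: 3.7771 × 5 = 18.886 mm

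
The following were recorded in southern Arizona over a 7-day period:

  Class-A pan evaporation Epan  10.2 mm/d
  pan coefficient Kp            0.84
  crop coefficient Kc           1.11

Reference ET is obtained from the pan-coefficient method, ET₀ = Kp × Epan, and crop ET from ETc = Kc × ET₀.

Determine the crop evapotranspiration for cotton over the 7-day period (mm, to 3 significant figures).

66.6 mm

ET₀ = 0.84 × 10.2 = 8.5680 mm/d
ETc = Kc × ET₀ = 1.11 × 8.5680 = 9.5105 mm/d
Over 7 days: 9.5105 × 7 = 66.574 mm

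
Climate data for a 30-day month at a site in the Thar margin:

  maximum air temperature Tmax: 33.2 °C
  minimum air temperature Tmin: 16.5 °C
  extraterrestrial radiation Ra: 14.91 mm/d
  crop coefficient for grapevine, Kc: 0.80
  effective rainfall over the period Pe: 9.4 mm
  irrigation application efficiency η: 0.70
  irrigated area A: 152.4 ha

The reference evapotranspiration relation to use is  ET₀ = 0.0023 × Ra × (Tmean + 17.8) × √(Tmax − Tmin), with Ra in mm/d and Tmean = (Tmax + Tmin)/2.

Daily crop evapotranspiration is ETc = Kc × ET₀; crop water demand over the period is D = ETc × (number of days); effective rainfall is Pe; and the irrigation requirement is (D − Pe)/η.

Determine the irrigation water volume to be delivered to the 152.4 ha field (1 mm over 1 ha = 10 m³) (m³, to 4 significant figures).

Tmean = (33.2 + 16.5)/2 = 24.85 °C
ET₀ = 0.0023 × 14.91 × (24.85 + 17.8) × √16.7 = 0.0023 × 14.91 × 42.65 × 4.0866 = 5.9770 mm/d
ETc = Kc × ET₀ = 0.80 × 5.9770 = 4.7816 mm/d
Crop demand D = ETc × 30 d = 4.7816 × 30 = 143.448 mm
D − Pe = 143.448 − 9.4 = 134.048 mm
Gross irrigation = 134.048 / 0.70 = 191.497 mm
Volume = 191.497 mm × 152.4 ha × 10 = 291841.4 m³

291800 m³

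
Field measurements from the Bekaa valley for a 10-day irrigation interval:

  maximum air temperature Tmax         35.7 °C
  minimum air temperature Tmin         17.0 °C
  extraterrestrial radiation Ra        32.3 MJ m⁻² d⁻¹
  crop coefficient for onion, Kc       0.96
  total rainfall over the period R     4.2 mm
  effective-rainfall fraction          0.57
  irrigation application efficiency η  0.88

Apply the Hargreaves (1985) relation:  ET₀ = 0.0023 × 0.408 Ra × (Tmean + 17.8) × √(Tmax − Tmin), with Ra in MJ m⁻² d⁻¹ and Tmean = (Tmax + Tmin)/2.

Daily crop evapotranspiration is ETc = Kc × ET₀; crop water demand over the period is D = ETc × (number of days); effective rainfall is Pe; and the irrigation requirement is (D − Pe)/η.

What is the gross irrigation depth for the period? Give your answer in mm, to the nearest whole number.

Tmean = (35.7 + 17.0)/2 = 26.35 °C
0.408 Ra = 0.408 × 32.3 = 13.1784 mm/d equivalent
ET₀ = 0.0023 × 13.1784 × (26.35 + 17.8) × √18.7 = 0.0023 × 13.1784 × 44.15 × 4.3243 = 5.7868 mm/d
ETc = Kc × ET₀ = 0.96 × 5.7868 = 5.5553 mm/d
Crop demand D = ETc × 10 d = 5.5553 × 10 = 55.553 mm
Pe = 0.57 × 4.2 = 2.394 mm
D − Pe = 55.553 − 2.394 = 53.159 mm
Gross irrigation = 53.159 / 0.88 = 60.408 mm

60 mm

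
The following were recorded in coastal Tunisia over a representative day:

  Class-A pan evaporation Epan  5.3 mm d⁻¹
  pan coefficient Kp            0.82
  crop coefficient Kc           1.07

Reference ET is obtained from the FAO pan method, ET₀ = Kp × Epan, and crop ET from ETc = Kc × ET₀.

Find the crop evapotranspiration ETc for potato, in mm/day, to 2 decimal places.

ET₀ = 0.82 × 5.3 = 4.3460 mm/d
ETc = Kc × ET₀ = 1.07 × 4.3460 = 4.6502 mm/d

4.65 mm/day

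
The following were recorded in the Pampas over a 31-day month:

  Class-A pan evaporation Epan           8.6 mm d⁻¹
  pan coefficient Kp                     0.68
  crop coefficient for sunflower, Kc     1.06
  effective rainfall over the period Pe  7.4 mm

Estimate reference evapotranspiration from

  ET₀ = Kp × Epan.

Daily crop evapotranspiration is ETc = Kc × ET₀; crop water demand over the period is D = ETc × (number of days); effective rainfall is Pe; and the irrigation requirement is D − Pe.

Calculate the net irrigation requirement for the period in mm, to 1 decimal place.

ET₀ = 0.68 × 8.6 = 5.8480 mm/d
ETc = Kc × ET₀ = 1.06 × 5.8480 = 6.1989 mm/d
Crop demand D = ETc × 31 d = 6.1989 × 31 = 192.166 mm
D − Pe = 192.166 − 7.4 = 184.766 mm

184.8 mm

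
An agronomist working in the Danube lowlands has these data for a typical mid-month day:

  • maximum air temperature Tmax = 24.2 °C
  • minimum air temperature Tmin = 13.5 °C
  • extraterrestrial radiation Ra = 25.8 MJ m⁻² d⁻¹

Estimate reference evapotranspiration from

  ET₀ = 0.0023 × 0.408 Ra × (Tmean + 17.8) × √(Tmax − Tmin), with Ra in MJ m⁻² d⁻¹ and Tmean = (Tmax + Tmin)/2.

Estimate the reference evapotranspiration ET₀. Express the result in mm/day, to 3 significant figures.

Tmean = (24.2 + 13.5)/2 = 18.85 °C
0.408 Ra = 0.408 × 25.8 = 10.5264 mm/d equivalent
ET₀ = 0.0023 × 10.5264 × (18.85 + 17.8) × √10.7 = 0.0023 × 10.5264 × 36.65 × 3.2711 = 2.9025 mm/d

2.90 mm/day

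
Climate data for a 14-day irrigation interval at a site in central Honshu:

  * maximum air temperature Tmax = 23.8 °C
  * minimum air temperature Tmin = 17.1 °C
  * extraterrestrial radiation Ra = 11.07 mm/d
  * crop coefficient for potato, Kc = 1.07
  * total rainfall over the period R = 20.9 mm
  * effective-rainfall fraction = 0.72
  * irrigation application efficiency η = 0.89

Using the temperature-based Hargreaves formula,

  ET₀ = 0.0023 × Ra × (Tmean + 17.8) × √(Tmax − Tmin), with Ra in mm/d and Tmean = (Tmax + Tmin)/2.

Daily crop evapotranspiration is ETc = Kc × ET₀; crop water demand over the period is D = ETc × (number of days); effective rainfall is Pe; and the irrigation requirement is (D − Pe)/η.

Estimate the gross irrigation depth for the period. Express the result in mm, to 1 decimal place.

25.5 mm

Tmean = (23.8 + 17.1)/2 = 20.45 °C
ET₀ = 0.0023 × 11.07 × (20.45 + 17.8) × √6.7 = 0.0023 × 11.07 × 38.25 × 2.5884 = 2.5208 mm/d
ETc = Kc × ET₀ = 1.07 × 2.5208 = 2.6973 mm/d
Crop demand D = ETc × 14 d = 2.6973 × 14 = 37.762 mm
Pe = 0.72 × 20.9 = 15.048 mm
D − Pe = 37.762 − 15.048 = 22.714 mm
Gross irrigation = 22.714 / 0.89 = 25.521 mm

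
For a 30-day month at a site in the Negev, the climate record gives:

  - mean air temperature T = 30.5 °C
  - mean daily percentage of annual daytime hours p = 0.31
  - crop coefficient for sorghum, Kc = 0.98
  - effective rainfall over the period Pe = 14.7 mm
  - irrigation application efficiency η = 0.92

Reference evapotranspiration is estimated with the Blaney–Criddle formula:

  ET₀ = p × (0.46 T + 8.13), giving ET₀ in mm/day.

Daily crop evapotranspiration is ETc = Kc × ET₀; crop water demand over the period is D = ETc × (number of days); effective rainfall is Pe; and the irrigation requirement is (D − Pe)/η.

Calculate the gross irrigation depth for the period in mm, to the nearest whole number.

ET₀ = 0.31 × (0.46 × 30.5 + 8.13) = 0.31 × 22.160 = 6.8696 mm/d
ETc = Kc × ET₀ = 0.98 × 6.8696 = 6.7322 mm/d
Crop demand D = ETc × 30 d = 6.7322 × 30 = 201.966 mm
D − Pe = 201.966 − 14.7 = 187.266 mm
Gross irrigation = 187.266 / 0.92 = 203.550 mm

204 mm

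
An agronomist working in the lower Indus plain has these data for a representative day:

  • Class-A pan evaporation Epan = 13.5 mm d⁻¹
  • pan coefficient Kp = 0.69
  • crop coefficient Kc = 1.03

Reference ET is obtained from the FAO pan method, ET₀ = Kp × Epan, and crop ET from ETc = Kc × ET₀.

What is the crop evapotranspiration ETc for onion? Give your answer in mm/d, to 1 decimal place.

9.6 mm/d

ET₀ = 0.69 × 13.5 = 9.3150 mm/d
ETc = Kc × ET₀ = 1.03 × 9.3150 = 9.5945 mm/d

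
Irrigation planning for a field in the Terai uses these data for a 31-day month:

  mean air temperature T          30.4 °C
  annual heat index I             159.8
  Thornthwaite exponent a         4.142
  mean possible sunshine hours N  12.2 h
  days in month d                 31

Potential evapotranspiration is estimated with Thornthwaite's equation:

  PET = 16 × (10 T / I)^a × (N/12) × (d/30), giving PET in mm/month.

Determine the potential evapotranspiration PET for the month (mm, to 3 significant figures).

10T/I = 10 × 30.4 / 159.8 = 1.9024
(10T/I)^a = 1.9024^4.142 = 14.3505
Uncorrected PET = 16 × 14.3505 = 229.608 mm
Correction = (N/12)(d/30) = (12.2/12)(31/30) = 1.0506
PET = 229.608 × 1.0506 = 241.226 mm/month

241 mm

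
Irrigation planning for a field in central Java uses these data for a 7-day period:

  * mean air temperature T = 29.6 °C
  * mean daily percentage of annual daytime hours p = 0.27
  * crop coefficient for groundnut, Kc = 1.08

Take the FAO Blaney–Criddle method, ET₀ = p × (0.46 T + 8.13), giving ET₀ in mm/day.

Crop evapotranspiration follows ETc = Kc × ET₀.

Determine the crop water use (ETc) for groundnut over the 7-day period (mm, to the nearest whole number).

ET₀ = 0.27 × (0.46 × 29.6 + 8.13) = 0.27 × 21.746 = 5.8714 mm/d
ETc = Kc × ET₀ = 1.08 × 5.8714 = 6.3411 mm/d
Over 7 days: 6.3411 × 7 = 44.388 mm

44 mm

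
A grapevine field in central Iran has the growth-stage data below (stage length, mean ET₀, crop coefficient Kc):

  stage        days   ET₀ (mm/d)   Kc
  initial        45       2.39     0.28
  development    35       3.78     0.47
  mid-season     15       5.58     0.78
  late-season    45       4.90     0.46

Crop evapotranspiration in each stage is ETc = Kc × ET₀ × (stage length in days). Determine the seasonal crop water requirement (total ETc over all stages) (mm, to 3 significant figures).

initial: 0.28 × 2.39 × 45 = 30.11 mm
development: 0.47 × 3.78 × 35 = 62.18 mm
mid-season: 0.78 × 5.58 × 15 = 65.29 mm
late-season: 0.46 × 4.90 × 45 = 101.43 mm
Seasonal total = 259.01 mm

259 mm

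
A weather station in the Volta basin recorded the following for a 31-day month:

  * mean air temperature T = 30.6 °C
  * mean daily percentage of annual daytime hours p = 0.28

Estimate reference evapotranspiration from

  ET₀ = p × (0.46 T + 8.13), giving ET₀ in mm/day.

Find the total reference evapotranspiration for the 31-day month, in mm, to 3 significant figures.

ET₀ = 0.28 × (0.46 × 30.6 + 8.13) = 0.28 × 22.206 = 6.2177 mm/d
Monthly total = 6.2177 × 31 = 192.749 mm

193 mm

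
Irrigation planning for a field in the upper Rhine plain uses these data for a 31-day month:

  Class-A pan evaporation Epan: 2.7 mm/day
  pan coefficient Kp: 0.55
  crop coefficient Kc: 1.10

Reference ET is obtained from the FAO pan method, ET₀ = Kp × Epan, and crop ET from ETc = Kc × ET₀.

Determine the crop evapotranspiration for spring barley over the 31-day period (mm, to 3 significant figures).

50.6 mm

ET₀ = 0.55 × 2.7 = 1.4850 mm/d
ETc = Kc × ET₀ = 1.10 × 1.4850 = 1.6335 mm/d
Over 31 days: 1.6335 × 31 = 50.639 mm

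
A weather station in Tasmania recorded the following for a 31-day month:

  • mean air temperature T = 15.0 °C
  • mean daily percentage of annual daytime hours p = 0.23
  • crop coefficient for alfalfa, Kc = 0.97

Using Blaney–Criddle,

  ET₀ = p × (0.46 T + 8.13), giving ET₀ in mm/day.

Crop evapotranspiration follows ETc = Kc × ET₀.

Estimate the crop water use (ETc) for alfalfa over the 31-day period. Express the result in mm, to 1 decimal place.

103.9 mm

ET₀ = 0.23 × (0.46 × 15.0 + 8.13) = 0.23 × 15.030 = 3.4569 mm/d
ETc = Kc × ET₀ = 0.97 × 3.4569 = 3.3532 mm/d
Over 31 days: 3.3532 × 31 = 103.949 mm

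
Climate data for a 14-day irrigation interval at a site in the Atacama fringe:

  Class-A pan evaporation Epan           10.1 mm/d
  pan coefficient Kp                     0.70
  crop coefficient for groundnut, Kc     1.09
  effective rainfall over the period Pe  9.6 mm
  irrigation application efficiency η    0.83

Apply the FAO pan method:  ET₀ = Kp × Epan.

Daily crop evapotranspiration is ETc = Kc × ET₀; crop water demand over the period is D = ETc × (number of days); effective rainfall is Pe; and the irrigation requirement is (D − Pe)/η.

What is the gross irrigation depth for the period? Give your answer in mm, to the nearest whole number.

118 mm

ET₀ = 0.70 × 10.1 = 7.0700 mm/d
ETc = Kc × ET₀ = 1.09 × 7.0700 = 7.7063 mm/d
Crop demand D = ETc × 14 d = 7.7063 × 14 = 107.888 mm
D − Pe = 107.888 − 9.6 = 98.288 mm
Gross irrigation = 98.288 / 0.83 = 118.419 mm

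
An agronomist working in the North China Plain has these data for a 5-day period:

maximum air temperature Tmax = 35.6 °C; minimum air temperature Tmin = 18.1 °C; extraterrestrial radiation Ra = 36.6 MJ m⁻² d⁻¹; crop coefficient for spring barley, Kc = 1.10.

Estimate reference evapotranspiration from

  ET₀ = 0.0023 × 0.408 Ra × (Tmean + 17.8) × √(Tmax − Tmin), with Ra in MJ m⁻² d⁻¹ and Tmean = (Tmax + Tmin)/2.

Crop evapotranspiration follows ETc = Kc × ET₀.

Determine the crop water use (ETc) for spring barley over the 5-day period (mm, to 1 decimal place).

35.3 mm

Tmean = (35.6 + 18.1)/2 = 26.85 °C
0.408 Ra = 0.408 × 36.6 = 14.9328 mm/d equivalent
ET₀ = 0.0023 × 14.9328 × (26.85 + 17.8) × √17.5 = 0.0023 × 14.9328 × 44.65 × 4.1833 = 6.4152 mm/d
ETc = Kc × ET₀ = 1.10 × 6.4152 = 7.0567 mm/d
Over 5 days: 7.0567 × 5 = 35.284 mm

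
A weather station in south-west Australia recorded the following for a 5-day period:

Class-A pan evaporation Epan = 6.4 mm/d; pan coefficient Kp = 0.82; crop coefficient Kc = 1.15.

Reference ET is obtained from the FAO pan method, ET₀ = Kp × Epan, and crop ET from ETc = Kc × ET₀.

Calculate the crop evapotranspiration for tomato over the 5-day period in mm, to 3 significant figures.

ET₀ = 0.82 × 6.4 = 5.2480 mm/d
ETc = Kc × ET₀ = 1.15 × 5.2480 = 6.0352 mm/d
Over 5 days: 6.0352 × 5 = 30.176 mm

30.2 mm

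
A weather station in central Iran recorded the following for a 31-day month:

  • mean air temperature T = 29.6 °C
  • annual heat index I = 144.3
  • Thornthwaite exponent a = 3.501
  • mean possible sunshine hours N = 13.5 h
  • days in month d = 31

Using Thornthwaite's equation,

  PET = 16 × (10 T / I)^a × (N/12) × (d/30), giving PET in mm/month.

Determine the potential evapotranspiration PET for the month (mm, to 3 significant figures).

230 mm

10T/I = 10 × 29.6 / 144.3 = 2.0513
(10T/I)^a = 2.0513^3.501 = 12.3713
Uncorrected PET = 16 × 12.3713 = 197.941 mm
Correction = (N/12)(d/30) = (13.5/12)(31/30) = 1.1625
PET = 197.941 × 1.1625 = 230.106 mm/month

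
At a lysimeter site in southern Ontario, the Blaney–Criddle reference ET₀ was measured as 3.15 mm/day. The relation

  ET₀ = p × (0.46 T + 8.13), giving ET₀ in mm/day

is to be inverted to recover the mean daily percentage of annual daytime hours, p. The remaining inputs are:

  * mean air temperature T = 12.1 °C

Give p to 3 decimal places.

p = ET₀ / (0.46 T + 8.13) = 3.15 / (0.46 × 12.1 + 8.13) = 3.15 / 13.696 = 0.2300

0.230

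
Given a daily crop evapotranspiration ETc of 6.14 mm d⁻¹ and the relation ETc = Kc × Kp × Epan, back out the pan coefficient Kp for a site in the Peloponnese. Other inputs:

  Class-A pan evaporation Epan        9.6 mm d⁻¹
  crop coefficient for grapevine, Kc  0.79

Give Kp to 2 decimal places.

ETc = Kc × Kp × Epan  ⇒  Kp = ETc / (Kc × Epan)
Kp = 6.14 / (0.79 × 9.6) = 6.14 / 7.584 = 0.8096

0.81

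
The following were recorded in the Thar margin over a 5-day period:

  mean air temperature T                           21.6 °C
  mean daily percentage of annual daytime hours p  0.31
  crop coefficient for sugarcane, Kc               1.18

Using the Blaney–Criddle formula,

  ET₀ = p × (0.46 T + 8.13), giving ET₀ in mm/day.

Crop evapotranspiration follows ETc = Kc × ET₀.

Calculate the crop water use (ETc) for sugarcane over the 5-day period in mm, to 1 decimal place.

ET₀ = 0.31 × (0.46 × 21.6 + 8.13) = 0.31 × 18.066 = 5.6005 mm/d
ETc = Kc × ET₀ = 1.18 × 5.6005 = 6.6086 mm/d
Over 5 days: 6.6086 × 5 = 33.043 mm

33.0 mm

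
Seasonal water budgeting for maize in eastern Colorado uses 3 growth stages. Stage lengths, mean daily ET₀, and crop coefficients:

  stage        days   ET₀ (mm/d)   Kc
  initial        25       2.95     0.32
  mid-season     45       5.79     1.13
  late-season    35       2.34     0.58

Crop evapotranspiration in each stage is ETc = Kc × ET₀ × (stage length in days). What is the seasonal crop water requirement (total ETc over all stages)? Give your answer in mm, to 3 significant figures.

initial: 0.32 × 2.95 × 25 = 23.60 mm
mid-season: 1.13 × 5.79 × 45 = 294.42 mm
late-season: 0.58 × 2.34 × 35 = 47.50 mm
Seasonal total = 365.52 mm

366 mm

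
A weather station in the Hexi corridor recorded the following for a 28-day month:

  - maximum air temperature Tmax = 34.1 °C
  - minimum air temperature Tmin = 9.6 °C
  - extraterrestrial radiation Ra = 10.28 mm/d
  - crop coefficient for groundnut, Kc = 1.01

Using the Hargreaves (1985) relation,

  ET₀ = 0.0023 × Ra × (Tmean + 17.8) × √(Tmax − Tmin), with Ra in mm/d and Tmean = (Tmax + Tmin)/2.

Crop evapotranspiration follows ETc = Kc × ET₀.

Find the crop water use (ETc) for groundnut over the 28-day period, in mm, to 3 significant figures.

Tmean = (34.1 + 9.6)/2 = 21.85 °C
ET₀ = 0.0023 × 10.28 × (21.85 + 17.8) × √24.5 = 0.0023 × 10.28 × 39.65 × 4.9497 = 4.6403 mm/d
ETc = Kc × ET₀ = 1.01 × 4.6403 = 4.6867 mm/d
Over 28 days: 4.6867 × 28 = 131.228 mm

131 mm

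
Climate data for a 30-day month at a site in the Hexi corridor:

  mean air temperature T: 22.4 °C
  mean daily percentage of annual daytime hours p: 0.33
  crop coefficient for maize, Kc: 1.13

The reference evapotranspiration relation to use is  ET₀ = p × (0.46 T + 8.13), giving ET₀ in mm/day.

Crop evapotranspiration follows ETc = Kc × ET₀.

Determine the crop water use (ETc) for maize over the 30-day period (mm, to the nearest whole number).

206 mm

ET₀ = 0.33 × (0.46 × 22.4 + 8.13) = 0.33 × 18.434 = 6.0832 mm/d
ETc = Kc × ET₀ = 1.13 × 6.0832 = 6.8740 mm/d
Over 30 days: 6.8740 × 30 = 206.220 mm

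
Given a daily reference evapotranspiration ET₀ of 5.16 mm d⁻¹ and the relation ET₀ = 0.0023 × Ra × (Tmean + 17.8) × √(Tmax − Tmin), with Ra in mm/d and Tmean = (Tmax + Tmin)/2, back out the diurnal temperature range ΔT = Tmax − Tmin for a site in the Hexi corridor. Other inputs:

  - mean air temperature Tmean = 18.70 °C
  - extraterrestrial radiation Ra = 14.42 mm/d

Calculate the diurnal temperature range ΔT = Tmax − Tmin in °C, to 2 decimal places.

18.17 °C

√ΔT = ET₀ / [0.0023 × Ra × (Tmean+17.8)] = 5.16 / (0.0023 × 14.42 × 36.50) = 4.2625
ΔT = 4.2625² = 18.169 °C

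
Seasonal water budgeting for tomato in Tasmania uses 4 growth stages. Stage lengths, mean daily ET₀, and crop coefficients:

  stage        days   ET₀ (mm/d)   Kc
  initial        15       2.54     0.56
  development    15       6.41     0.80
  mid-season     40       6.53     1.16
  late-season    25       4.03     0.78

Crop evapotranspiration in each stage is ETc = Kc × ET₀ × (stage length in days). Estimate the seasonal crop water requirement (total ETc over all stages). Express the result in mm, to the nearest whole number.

480 mm

initial: 0.56 × 2.54 × 15 = 21.34 mm
development: 0.80 × 6.41 × 15 = 76.92 mm
mid-season: 1.16 × 6.53 × 40 = 302.99 mm
late-season: 0.78 × 4.03 × 25 = 78.59 mm
Seasonal total = 479.84 mm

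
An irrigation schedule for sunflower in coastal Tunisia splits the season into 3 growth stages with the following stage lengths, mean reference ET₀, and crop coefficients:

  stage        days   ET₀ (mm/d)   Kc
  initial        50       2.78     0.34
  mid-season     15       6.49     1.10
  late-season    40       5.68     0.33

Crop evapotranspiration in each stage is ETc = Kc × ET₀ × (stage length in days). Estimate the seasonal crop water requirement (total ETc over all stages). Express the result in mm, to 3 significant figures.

initial: 0.34 × 2.78 × 50 = 47.26 mm
mid-season: 1.10 × 6.49 × 15 = 107.09 mm
late-season: 0.33 × 5.68 × 40 = 74.98 mm
Seasonal total = 229.33 mm

229 mm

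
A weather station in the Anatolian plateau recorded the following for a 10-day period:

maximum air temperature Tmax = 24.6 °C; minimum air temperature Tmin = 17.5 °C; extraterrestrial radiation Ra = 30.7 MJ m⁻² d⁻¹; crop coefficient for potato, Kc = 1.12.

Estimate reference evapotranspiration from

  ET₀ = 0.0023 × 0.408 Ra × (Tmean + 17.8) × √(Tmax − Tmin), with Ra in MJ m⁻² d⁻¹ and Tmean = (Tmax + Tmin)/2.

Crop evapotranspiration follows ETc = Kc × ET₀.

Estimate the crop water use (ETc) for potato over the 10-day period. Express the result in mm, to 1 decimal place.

33.4 mm

Tmean = (24.6 + 17.5)/2 = 21.05 °C
0.408 Ra = 0.408 × 30.7 = 12.5256 mm/d equivalent
ET₀ = 0.0023 × 12.5256 × (21.05 + 17.8) × √7.1 = 0.0023 × 12.5256 × 38.85 × 2.6646 = 2.9823 mm/d
ETc = Kc × ET₀ = 1.12 × 2.9823 = 3.3402 mm/d
Over 10 days: 3.3402 × 10 = 33.402 mm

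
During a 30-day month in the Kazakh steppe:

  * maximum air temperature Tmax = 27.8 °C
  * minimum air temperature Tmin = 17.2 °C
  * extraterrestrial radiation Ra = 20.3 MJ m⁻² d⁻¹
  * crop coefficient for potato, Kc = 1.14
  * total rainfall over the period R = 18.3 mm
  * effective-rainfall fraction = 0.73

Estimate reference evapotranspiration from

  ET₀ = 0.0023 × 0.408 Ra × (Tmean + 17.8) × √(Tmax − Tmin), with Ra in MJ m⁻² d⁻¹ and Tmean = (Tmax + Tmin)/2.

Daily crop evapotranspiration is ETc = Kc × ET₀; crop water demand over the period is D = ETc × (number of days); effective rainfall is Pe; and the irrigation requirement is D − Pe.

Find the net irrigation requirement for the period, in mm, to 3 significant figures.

Tmean = (27.8 + 17.2)/2 = 22.50 °C
0.408 Ra = 0.408 × 20.3 = 8.2824 mm/d equivalent
ET₀ = 0.0023 × 8.2824 × (22.50 + 17.8) × √10.6 = 0.0023 × 8.2824 × 40.30 × 3.2558 = 2.4995 mm/d
ETc = Kc × ET₀ = 1.14 × 2.4995 = 2.8494 mm/d
Crop demand D = ETc × 30 d = 2.8494 × 30 = 85.482 mm
Pe = 0.73 × 18.3 = 13.359 mm
D − Pe = 85.482 − 13.359 = 72.123 mm

72.1 mm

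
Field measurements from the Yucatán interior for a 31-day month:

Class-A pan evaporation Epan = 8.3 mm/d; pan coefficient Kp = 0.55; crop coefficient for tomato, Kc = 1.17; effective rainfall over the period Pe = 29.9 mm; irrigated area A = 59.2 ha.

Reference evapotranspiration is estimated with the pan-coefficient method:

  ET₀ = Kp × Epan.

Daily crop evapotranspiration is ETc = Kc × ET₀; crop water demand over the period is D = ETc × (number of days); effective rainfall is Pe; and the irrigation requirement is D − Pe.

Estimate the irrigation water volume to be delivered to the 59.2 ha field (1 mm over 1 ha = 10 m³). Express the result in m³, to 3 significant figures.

80300 m³

ET₀ = 0.55 × 8.3 = 4.5650 mm/d
ETc = Kc × ET₀ = 1.17 × 4.5650 = 5.3411 mm/d
Crop demand D = ETc × 31 d = 5.3411 × 31 = 165.574 mm
D − Pe = 165.574 − 29.9 = 135.674 mm
Volume = 135.674 mm × 59.2 ha × 10 = 80319.0 m³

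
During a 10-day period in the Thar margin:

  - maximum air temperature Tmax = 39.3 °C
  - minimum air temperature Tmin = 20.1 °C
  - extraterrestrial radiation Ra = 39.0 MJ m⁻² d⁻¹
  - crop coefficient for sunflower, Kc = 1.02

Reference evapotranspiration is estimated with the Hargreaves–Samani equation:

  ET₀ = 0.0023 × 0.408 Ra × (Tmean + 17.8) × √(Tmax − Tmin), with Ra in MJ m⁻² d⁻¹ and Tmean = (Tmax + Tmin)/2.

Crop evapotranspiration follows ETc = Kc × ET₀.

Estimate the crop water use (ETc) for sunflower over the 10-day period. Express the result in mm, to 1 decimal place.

77.7 mm

Tmean = (39.3 + 20.1)/2 = 29.70 °C
0.408 Ra = 0.408 × 39.0 = 15.9120 mm/d equivalent
ET₀ = 0.0023 × 15.9120 × (29.70 + 17.8) × √19.2 = 0.0023 × 15.9120 × 47.50 × 4.3818 = 7.6173 mm/d
ETc = Kc × ET₀ = 1.02 × 7.6173 = 7.7696 mm/d
Over 10 days: 7.7696 × 10 = 77.696 mm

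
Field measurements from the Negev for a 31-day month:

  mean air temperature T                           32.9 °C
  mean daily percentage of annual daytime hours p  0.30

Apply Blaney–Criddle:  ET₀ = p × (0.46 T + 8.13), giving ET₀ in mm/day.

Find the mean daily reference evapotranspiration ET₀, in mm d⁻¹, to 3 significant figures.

6.98 mm d⁻¹

ET₀ = 0.30 × (0.46 × 32.9 + 8.13) = 0.30 × 23.264 = 6.9792 mm/d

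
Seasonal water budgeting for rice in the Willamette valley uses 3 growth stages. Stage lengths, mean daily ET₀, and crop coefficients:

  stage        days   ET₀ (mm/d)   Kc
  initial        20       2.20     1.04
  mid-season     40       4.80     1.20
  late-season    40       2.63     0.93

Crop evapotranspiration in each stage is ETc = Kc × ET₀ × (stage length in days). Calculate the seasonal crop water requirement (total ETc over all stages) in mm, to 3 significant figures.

374 mm

initial: 1.04 × 2.20 × 20 = 45.76 mm
mid-season: 1.20 × 4.80 × 40 = 230.40 mm
late-season: 0.93 × 2.63 × 40 = 97.84 mm
Seasonal total = 374.00 mm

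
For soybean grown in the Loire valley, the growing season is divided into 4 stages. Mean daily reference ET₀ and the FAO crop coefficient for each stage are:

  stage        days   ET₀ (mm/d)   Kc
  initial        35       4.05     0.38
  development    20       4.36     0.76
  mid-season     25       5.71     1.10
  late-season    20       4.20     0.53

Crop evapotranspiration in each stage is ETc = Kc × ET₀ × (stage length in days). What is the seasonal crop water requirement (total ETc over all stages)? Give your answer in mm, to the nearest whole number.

initial: 0.38 × 4.05 × 35 = 53.87 mm
development: 0.76 × 4.36 × 20 = 66.27 mm
mid-season: 1.10 × 5.71 × 25 = 157.03 mm
late-season: 0.53 × 4.20 × 20 = 44.52 mm
Seasonal total = 321.69 mm

322 mm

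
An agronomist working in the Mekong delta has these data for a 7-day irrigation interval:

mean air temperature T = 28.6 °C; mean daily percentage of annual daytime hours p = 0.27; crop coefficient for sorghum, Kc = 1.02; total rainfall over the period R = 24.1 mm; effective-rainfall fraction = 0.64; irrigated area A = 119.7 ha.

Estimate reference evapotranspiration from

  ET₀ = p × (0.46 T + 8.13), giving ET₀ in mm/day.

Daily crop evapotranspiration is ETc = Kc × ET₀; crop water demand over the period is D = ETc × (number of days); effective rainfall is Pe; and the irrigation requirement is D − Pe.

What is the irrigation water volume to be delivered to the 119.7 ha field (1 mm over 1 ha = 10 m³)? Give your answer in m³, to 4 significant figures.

ET₀ = 0.27 × (0.46 × 28.6 + 8.13) = 0.27 × 21.286 = 5.7472 mm/d
ETc = Kc × ET₀ = 1.02 × 5.7472 = 5.8621 mm/d
Crop demand D = ETc × 7 d = 5.8621 × 7 = 41.035 mm
Pe = 0.64 × 24.1 = 15.424 mm
D − Pe = 41.035 − 15.424 = 25.611 mm
Volume = 25.611 mm × 119.7 ha × 10 = 30656.4 m³

30660 m³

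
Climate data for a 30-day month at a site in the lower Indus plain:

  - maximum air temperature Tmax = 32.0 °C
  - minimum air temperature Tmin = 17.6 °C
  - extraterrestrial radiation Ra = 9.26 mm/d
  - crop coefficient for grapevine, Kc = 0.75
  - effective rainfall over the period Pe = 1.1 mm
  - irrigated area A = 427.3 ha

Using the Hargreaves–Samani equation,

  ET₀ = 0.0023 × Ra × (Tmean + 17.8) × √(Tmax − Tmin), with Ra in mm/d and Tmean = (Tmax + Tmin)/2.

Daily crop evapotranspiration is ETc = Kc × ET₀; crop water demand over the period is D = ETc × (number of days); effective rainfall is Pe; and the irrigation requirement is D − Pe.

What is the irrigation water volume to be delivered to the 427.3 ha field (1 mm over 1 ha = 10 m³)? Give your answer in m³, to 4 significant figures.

Tmean = (32.0 + 17.6)/2 = 24.80 °C
ET₀ = 0.0023 × 9.26 × (24.80 + 17.8) × √14.4 = 0.0023 × 9.26 × 42.60 × 3.7947 = 3.4429 mm/d
ETc = Kc × ET₀ = 0.75 × 3.4429 = 2.5822 mm/d
Crop demand D = ETc × 30 d = 2.5822 × 30 = 77.466 mm
D − Pe = 77.466 − 1.1 = 76.366 mm
Volume = 76.366 mm × 427.3 ha × 10 = 326311.9 m³

326300 m³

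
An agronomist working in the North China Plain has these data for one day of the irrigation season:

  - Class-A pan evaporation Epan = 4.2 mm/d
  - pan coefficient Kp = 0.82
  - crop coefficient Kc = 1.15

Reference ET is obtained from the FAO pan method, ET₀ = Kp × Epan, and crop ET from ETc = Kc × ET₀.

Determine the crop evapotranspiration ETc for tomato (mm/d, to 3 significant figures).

ET₀ = 0.82 × 4.2 = 3.4440 mm/d
ETc = Kc × ET₀ = 1.15 × 3.4440 = 3.9606 mm/d

3.96 mm/d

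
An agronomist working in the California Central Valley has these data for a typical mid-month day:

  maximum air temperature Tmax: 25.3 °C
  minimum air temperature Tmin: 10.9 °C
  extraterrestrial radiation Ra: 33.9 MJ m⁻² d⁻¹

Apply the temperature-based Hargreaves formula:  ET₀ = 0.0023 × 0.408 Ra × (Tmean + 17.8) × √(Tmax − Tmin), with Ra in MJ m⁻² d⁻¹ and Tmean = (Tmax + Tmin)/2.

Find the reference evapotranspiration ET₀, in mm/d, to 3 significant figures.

4.33 mm/d

Tmean = (25.3 + 10.9)/2 = 18.10 °C
0.408 Ra = 0.408 × 33.9 = 13.8312 mm/d equivalent
ET₀ = 0.0023 × 13.8312 × (18.10 + 17.8) × √14.4 = 0.0023 × 13.8312 × 35.90 × 3.7947 = 4.3337 mm/d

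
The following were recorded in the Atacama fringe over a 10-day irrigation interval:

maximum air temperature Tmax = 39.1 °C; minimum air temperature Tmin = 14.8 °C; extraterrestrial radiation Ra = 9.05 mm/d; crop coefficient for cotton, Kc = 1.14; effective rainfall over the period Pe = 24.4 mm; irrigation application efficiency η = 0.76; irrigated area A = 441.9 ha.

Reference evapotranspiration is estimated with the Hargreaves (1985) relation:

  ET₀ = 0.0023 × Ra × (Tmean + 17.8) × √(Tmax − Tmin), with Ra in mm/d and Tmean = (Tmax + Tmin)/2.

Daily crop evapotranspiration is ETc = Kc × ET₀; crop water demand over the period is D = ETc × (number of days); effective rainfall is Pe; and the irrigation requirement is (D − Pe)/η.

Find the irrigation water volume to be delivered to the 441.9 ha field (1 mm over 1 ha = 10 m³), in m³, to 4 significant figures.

Tmean = (39.1 + 14.8)/2 = 26.95 °C
ET₀ = 0.0023 × 9.05 × (26.95 + 17.8) × √24.3 = 0.0023 × 9.05 × 44.75 × 4.9295 = 4.5917 mm/d
ETc = Kc × ET₀ = 1.14 × 4.5917 = 5.2345 mm/d
Crop demand D = ETc × 10 d = 5.2345 × 10 = 52.345 mm
D − Pe = 52.345 − 24.4 = 27.945 mm
Gross irrigation = 27.945 / 0.76 = 36.770 mm
Volume = 36.770 mm × 441.9 ha × 10 = 162486.6 m³

162500 m³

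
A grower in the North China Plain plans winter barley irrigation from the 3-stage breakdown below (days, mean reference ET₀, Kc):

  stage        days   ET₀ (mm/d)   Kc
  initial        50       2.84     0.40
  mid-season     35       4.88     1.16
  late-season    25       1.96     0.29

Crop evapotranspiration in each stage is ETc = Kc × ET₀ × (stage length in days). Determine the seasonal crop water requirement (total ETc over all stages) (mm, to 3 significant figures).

269 mm

initial: 0.40 × 2.84 × 50 = 56.80 mm
mid-season: 1.16 × 4.88 × 35 = 198.13 mm
late-season: 0.29 × 1.96 × 25 = 14.21 mm
Seasonal total = 269.14 mm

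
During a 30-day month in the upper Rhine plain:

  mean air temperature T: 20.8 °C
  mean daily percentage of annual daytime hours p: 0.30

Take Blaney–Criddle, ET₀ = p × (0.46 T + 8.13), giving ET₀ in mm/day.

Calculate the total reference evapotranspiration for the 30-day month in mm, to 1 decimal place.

ET₀ = 0.30 × (0.46 × 20.8 + 8.13) = 0.30 × 17.698 = 5.3094 mm/d
Monthly total = 5.3094 × 30 = 159.282 mm

159.3 mm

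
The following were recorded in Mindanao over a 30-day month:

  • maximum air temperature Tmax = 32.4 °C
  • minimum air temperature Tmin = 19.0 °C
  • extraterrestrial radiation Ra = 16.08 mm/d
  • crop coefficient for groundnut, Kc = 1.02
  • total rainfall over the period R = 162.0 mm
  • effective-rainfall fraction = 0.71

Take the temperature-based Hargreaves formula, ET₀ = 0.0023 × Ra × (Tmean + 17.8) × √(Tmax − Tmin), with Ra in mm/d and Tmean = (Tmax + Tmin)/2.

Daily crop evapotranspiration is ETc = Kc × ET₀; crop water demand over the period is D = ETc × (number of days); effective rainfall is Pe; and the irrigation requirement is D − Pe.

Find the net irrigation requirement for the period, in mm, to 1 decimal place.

65.2 mm

Tmean = (32.4 + 19.0)/2 = 25.70 °C
ET₀ = 0.0023 × 16.08 × (25.70 + 17.8) × √13.4 = 0.0023 × 16.08 × 43.50 × 3.6606 = 5.8892 mm/d
ETc = Kc × ET₀ = 1.02 × 5.8892 = 6.0070 mm/d
Crop demand D = ETc × 30 d = 6.0070 × 30 = 180.210 mm
Pe = 0.71 × 162.0 = 115.020 mm
D − Pe = 180.210 − 115.020 = 65.190 mm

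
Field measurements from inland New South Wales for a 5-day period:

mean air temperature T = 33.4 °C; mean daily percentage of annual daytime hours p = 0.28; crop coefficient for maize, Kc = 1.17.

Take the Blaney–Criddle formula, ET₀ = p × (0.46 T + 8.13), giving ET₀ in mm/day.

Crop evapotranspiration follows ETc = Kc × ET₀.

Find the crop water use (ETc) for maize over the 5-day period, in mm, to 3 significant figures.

ET₀ = 0.28 × (0.46 × 33.4 + 8.13) = 0.28 × 23.494 = 6.5783 mm/d
ETc = Kc × ET₀ = 1.17 × 6.5783 = 7.6966 mm/d
Over 5 days: 7.6966 × 5 = 38.483 mm

38.5 mm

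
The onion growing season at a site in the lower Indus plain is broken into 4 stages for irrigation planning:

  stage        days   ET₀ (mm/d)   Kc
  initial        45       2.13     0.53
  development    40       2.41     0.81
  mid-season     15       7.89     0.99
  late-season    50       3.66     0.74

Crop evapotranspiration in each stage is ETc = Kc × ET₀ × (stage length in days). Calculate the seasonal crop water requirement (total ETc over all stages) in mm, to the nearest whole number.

381 mm

initial: 0.53 × 2.13 × 45 = 50.80 mm
development: 0.81 × 2.41 × 40 = 78.08 mm
mid-season: 0.99 × 7.89 × 15 = 117.17 mm
late-season: 0.74 × 3.66 × 50 = 135.42 mm
Seasonal total = 381.47 mm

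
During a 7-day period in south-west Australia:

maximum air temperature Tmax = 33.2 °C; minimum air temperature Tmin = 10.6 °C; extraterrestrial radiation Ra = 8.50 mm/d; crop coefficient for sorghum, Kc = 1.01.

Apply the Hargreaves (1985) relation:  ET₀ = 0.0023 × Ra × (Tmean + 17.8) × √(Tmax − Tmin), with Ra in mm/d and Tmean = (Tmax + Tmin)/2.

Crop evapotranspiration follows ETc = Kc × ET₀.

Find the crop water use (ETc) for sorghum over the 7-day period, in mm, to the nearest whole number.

Tmean = (33.2 + 10.6)/2 = 21.90 °C
ET₀ = 0.0023 × 8.50 × (21.90 + 17.8) × √22.6 = 0.0023 × 8.50 × 39.70 × 4.7539 = 3.6897 mm/d
ETc = Kc × ET₀ = 1.01 × 3.6897 = 3.7266 mm/d
Over 7 days: 3.7266 × 7 = 26.086 mm

26 mm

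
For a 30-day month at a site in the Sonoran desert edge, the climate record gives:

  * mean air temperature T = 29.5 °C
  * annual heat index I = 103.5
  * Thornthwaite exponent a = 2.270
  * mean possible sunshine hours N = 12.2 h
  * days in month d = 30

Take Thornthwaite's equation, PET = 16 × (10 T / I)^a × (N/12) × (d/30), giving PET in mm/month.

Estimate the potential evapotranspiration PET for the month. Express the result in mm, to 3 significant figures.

10T/I = 10 × 29.5 / 103.5 = 2.8502
(10T/I)^a = 2.8502^2.270 = 10.7787
Uncorrected PET = 16 × 10.7787 = 172.459 mm
Correction = (N/12)(d/30) = (12.2/12)(30/30) = 1.0167
PET = 172.459 × 1.0167 = 175.339 mm/month

175 mm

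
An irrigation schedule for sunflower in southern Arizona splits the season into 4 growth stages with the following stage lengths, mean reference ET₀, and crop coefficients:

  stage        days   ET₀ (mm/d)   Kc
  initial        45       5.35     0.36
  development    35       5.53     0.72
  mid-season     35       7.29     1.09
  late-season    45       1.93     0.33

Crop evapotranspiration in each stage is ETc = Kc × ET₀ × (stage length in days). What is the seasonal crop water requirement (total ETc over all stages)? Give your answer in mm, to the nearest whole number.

533 mm

initial: 0.36 × 5.35 × 45 = 86.67 mm
development: 0.72 × 5.53 × 35 = 139.36 mm
mid-season: 1.09 × 7.29 × 35 = 278.11 mm
late-season: 0.33 × 1.93 × 45 = 28.66 mm
Seasonal total = 532.80 mm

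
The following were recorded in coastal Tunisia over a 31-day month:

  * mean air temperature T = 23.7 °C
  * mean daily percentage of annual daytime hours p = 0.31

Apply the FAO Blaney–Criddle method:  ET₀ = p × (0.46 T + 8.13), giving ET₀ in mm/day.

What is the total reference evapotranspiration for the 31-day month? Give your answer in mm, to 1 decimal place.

ET₀ = 0.31 × (0.46 × 23.7 + 8.13) = 0.31 × 19.032 = 5.8999 mm/d
Monthly total = 5.8999 × 31 = 182.897 mm

182.9 mm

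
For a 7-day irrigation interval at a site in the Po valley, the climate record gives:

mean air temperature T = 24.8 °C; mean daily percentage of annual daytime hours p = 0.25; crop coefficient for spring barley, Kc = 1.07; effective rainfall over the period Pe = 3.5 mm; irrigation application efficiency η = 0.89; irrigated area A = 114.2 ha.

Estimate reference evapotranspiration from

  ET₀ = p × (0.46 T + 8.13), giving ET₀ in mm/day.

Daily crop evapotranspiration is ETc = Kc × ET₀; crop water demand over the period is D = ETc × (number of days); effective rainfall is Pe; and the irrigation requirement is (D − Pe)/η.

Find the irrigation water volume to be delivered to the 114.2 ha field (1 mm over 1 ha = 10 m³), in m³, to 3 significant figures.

42500 m³

ET₀ = 0.25 × (0.46 × 24.8 + 8.13) = 0.25 × 19.538 = 4.8845 mm/d
ETc = Kc × ET₀ = 1.07 × 4.8845 = 5.2264 mm/d
Crop demand D = ETc × 7 d = 5.2264 × 7 = 36.585 mm
D − Pe = 36.585 − 3.5 = 33.085 mm
Gross irrigation = 33.085 / 0.89 = 37.174 mm
Volume = 37.174 mm × 114.2 ha × 10 = 42452.7 m³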